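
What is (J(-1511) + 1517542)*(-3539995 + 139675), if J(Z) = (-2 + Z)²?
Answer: -12944035547520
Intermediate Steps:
(J(-1511) + 1517542)*(-3539995 + 139675) = ((-2 - 1511)² + 1517542)*(-3539995 + 139675) = ((-1513)² + 1517542)*(-3400320) = (2289169 + 1517542)*(-3400320) = 3806711*(-3400320) = -12944035547520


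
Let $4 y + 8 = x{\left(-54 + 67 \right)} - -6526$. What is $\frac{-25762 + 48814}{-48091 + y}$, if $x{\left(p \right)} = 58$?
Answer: $- \frac{23052}{46447} \approx -0.49631$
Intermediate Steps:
$y = 1644$ ($y = -2 + \frac{58 - -6526}{4} = -2 + \frac{58 + 6526}{4} = -2 + \frac{1}{4} \cdot 6584 = -2 + 1646 = 1644$)
$\frac{-25762 + 48814}{-48091 + y} = \frac{-25762 + 48814}{-48091 + 1644} = \frac{23052}{-46447} = 23052 \left(- \frac{1}{46447}\right) = - \frac{23052}{46447}$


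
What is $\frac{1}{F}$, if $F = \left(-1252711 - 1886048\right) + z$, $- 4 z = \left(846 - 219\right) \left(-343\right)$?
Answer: $- \frac{4}{12339975} \approx -3.2415 \cdot 10^{-7}$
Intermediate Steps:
$z = \frac{215061}{4}$ ($z = - \frac{\left(846 - 219\right) \left(-343\right)}{4} = - \frac{627 \left(-343\right)}{4} = \left(- \frac{1}{4}\right) \left(-215061\right) = \frac{215061}{4} \approx 53765.0$)
$F = - \frac{12339975}{4}$ ($F = \left(-1252711 - 1886048\right) + \frac{215061}{4} = -3138759 + \frac{215061}{4} = - \frac{12339975}{4} \approx -3.085 \cdot 10^{6}$)
$\frac{1}{F} = \frac{1}{- \frac{12339975}{4}} = - \frac{4}{12339975}$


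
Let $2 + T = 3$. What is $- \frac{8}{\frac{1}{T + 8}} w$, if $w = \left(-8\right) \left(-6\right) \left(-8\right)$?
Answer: $27648$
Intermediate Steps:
$T = 1$ ($T = -2 + 3 = 1$)
$w = -384$ ($w = 48 \left(-8\right) = -384$)
$- \frac{8}{\frac{1}{T + 8}} w = - \frac{8}{\frac{1}{1 + 8}} \left(-384\right) = - \frac{8}{\frac{1}{9}} \left(-384\right) = - 8 \frac{1}{\frac{1}{9}} \left(-384\right) = \left(-8\right) 9 \left(-384\right) = \left(-72\right) \left(-384\right) = 27648$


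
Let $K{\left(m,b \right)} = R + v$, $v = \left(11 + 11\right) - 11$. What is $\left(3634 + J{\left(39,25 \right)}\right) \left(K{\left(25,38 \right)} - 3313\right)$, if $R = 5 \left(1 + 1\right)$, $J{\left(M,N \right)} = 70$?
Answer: $-12193568$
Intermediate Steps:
$R = 10$ ($R = 5 \cdot 2 = 10$)
$v = 11$ ($v = 22 - 11 = 11$)
$K{\left(m,b \right)} = 21$ ($K{\left(m,b \right)} = 10 + 11 = 21$)
$\left(3634 + J{\left(39,25 \right)}\right) \left(K{\left(25,38 \right)} - 3313\right) = \left(3634 + 70\right) \left(21 - 3313\right) = 3704 \left(-3292\right) = -12193568$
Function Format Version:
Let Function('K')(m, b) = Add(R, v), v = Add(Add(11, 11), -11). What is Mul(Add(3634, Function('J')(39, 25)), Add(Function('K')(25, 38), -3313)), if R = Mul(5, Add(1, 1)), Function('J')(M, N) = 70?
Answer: -12193568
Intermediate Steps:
R = 10 (R = Mul(5, 2) = 10)
v = 11 (v = Add(22, -11) = 11)
Function('K')(m, b) = 21 (Function('K')(m, b) = Add(10, 11) = 21)
Mul(Add(3634, Function('J')(39, 25)), Add(Function('K')(25, 38), -3313)) = Mul(Add(3634, 70), Add(21, -3313)) = Mul(3704, -3292) = -12193568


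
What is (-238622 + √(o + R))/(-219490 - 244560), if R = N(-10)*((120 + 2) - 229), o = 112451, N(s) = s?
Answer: 119311/232025 - √113521/464050 ≈ 0.51349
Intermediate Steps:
R = 1070 (R = -10*((120 + 2) - 229) = -10*(122 - 229) = -10*(-107) = 1070)
(-238622 + √(o + R))/(-219490 - 244560) = (-238622 + √(112451 + 1070))/(-219490 - 244560) = (-238622 + √113521)/(-464050) = (-238622 + √113521)*(-1/464050) = 119311/232025 - √113521/464050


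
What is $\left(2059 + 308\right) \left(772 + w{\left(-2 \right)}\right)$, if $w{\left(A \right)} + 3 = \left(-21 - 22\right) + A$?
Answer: $1713708$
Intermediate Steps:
$w{\left(A \right)} = -46 + A$ ($w{\left(A \right)} = -3 + \left(\left(-21 - 22\right) + A\right) = -3 + \left(-43 + A\right) = -46 + A$)
$\left(2059 + 308\right) \left(772 + w{\left(-2 \right)}\right) = \left(2059 + 308\right) \left(772 - 48\right) = 2367 \left(772 - 48\right) = 2367 \cdot 724 = 1713708$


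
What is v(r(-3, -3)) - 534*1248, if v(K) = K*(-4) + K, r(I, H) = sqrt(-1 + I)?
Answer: -666432 - 6*I ≈ -6.6643e+5 - 6.0*I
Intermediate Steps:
v(K) = -3*K (v(K) = -4*K + K = -3*K)
v(r(-3, -3)) - 534*1248 = -3*sqrt(-1 - 3) - 534*1248 = -6*I - 666432 = -666432 - 6*I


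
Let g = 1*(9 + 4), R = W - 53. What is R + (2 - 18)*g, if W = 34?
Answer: -227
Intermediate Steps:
R = -19 (R = 34 - 53 = -19)
g = 13 (g = 1*13 = 13)
R + (2 - 18)*g = -19 + (2 - 18)*13 = -19 - 16*13 = -19 - 208 = -227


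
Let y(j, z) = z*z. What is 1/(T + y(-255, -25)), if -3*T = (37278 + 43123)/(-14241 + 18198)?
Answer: 11871/7338974 ≈ 0.0016175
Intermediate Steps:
y(j, z) = z**2
T = -80401/11871 (T = -(37278 + 43123)/(3*(-14241 + 18198)) = -80401/(3*3957) = -1/3*80401/3957 = -80401/11871 ≈ -6.7729)
1/(T + y(-255, -25)) = 1/(-80401/11871 + (-25)**2) = 1/(-80401/11871 + 625) = 1/(7338974/11871) = 11871/7338974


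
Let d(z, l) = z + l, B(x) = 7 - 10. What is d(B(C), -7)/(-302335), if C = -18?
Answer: 2/60467 ≈ 3.3076e-5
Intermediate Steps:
B(x) = -3
d(z, l) = l + z
d(B(C), -7)/(-302335) = (-7 - 3)/(-302335) = -10*(-1/302335) = 2/60467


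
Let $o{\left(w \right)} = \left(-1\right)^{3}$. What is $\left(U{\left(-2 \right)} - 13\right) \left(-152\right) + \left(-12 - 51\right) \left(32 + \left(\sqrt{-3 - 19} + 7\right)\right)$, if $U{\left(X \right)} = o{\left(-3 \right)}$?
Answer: $-329 - 63 i \sqrt{22} \approx -329.0 - 295.5 i$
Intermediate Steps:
$o{\left(w \right)} = -1$
$U{\left(X \right)} = -1$
$\left(U{\left(-2 \right)} - 13\right) \left(-152\right) + \left(-12 - 51\right) \left(32 + \left(\sqrt{-3 - 19} + 7\right)\right) = \left(-1 - 13\right) \left(-152\right) + \left(-12 - 51\right) \left(32 + \left(\sqrt{-3 - 19} + 7\right)\right) = \left(-14\right) \left(-152\right) - 63 \left(32 + \left(\sqrt{-22} + 7\right)\right) = 2128 - 63 \left(32 + \left(i \sqrt{22} + 7\right)\right) = 2128 - 63 \left(32 + \left(7 + i \sqrt{22}\right)\right) = 2128 - 63 \left(39 + i \sqrt{22}\right) = 2128 - \left(2457 + 63 i \sqrt{22}\right) = -329 - 63 i \sqrt{22}$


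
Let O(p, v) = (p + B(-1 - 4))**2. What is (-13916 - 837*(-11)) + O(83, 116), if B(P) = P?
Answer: 1375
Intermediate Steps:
O(p, v) = (-5 + p)**2 (O(p, v) = (p + (-1 - 4))**2 = (p - 5)**2 = (-5 + p)**2)
(-13916 - 837*(-11)) + O(83, 116) = (-13916 - 837*(-11)) + (-5 + 83)**2 = (-13916 + 9207) + 78**2 = -4709 + 6084 = 1375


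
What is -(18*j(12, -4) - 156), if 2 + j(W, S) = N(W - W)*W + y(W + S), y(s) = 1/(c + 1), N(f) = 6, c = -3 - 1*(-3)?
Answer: -1122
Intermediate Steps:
c = 0 (c = -3 + 3 = 0)
y(s) = 1 (y(s) = 1/(0 + 1) = 1/1 = 1)
j(W, S) = -1 + 6*W (j(W, S) = -2 + (6*W + 1) = -2 + (1 + 6*W) = -1 + 6*W)
-(18*j(12, -4) - 156) = -(18*(-1 + 6*12) - 156) = -(18*(-1 + 72) - 156) = -(18*71 - 156) = -(1278 - 156) = -1*1122 = -1122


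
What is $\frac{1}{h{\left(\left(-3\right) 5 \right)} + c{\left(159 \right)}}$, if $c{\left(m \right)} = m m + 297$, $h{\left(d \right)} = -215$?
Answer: $\frac{1}{25363} \approx 3.9428 \cdot 10^{-5}$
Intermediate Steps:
$c{\left(m \right)} = 297 + m^{2}$ ($c{\left(m \right)} = m^{2} + 297 = 297 + m^{2}$)
$\frac{1}{h{\left(\left(-3\right) 5 \right)} + c{\left(159 \right)}} = \frac{1}{-215 + \left(297 + 159^{2}\right)} = \frac{1}{-215 + \left(297 + 25281\right)} = \frac{1}{-215 + 25578} = \frac{1}{25363}$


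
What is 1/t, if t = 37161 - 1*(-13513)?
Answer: 1/50674 ≈ 1.9734e-5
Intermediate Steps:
t = 50674 (t = 37161 + 13513 = 50674)
1/t = 1/50674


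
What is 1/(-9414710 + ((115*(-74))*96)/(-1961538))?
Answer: -326923/3077885101170 ≈ -1.0622e-7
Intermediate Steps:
1/(-9414710 + ((115*(-74))*96)/(-1961538)) = 1/(-9414710 - 8510*96*(-1/1961538)) = 1/(-9414710 - 816960*(-1/1961538)) = 1/(-9414710 + 136160/326923) = 1/(-3077885101170/326923) = -326923/3077885101170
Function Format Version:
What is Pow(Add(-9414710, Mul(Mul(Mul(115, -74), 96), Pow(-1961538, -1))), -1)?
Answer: Rational(-326923, 3077885101170) ≈ -1.0622e-7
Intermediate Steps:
Pow(Add(-9414710, Mul(Mul(Mul(115, -74), 96), Pow(-1961538, -1))), -1) = Pow(Add(-9414710, Mul(Mul(-8510, 96), Rational(-1, 1961538))), -1) = Pow(Add(-9414710, Mul(-816960, Rational(-1, 1961538))), -1) = Pow(Add(-9414710, Rational(136160, 326923)), -1) = Pow(Rational(-3077885101170, 326923), -1) = Rational(-326923, 3077885101170)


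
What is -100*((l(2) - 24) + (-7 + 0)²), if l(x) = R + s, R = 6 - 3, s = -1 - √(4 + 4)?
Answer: -2700 + 200*√2 ≈ -2417.2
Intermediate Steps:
s = -1 - 2*√2 (s = -1 - √8 = -1 - 2*√2 ≈ -3.8284)
R = 3
l(x) = 2 - 2*√2 (l(x) = 3 + (-1 - 2*√2) = 2 - 2*√2)
-100*((l(2) - 24) + (-7 + 0)²) = -100*(((2 - 2*√2) - 24) + (-7 + 0)²) = -100*((-22 - 2*√2) + (-7)²) = -100*((-22 - 2*√2) + 49) = -100*(27 - 2*√2) = -2700 + 200*√2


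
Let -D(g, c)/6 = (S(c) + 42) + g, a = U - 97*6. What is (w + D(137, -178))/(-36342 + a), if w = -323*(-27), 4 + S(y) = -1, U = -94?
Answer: -7677/37018 ≈ -0.20739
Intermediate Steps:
S(y) = -5 (S(y) = -4 - 1 = -5)
a = -676 (a = -94 - 97*6 = -94 - 582 = -676)
D(g, c) = -222 - 6*g (D(g, c) = -6*((-5 + 42) + g) = -6*(37 + g) = -222 - 6*g)
w = 8721
(w + D(137, -178))/(-36342 + a) = (8721 + (-222 - 6*137))/(-36342 - 676) = (8721 + (-222 - 822))/(-37018) = (8721 - 1044)*(-1/37018) = 7677*(-1/37018) = -7677/37018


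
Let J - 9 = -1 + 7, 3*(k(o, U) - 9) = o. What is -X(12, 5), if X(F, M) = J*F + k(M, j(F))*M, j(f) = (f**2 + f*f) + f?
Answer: -700/3 ≈ -233.33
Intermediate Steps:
j(f) = f + 2*f**2 (j(f) = (f**2 + f**2) + f = 2*f**2 + f = f + 2*f**2)
k(o, U) = 9 + o/3
J = 15 (J = 9 + (-1 + 7) = 9 + 6 = 15)
X(F, M) = 15*F + M*(9 + M/3) (X(F, M) = 15*F + (9 + M/3)*M = 15*F + M*(9 + M/3))
-X(12, 5) = -(15*12 + (1/3)*5*(27 + 5)) = -(180 + (1/3)*5*32) = -(180 + 160/3) = -1*700/3 = -700/3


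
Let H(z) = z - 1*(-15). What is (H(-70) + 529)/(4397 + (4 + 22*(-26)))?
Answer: 474/3829 ≈ 0.12379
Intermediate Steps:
H(z) = 15 + z (H(z) = z + 15 = 15 + z)
(H(-70) + 529)/(4397 + (4 + 22*(-26))) = ((15 - 70) + 529)/(4397 + (4 + 22*(-26))) = (-55 + 529)/(4397 + (4 - 572)) = 474/(4397 - 568) = 474/3829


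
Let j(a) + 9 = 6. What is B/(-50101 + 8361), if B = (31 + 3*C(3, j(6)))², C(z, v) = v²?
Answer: -841/10435 ≈ -0.080594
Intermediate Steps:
j(a) = -3 (j(a) = -9 + 6 = -3)
B = 3364 (B = (31 + 3*(-3)²)² = (31 + 3*9)² = (31 + 27)² = 58² = 3364)
B/(-50101 + 8361) = 3364/(-50101 + 8361) = 3364/(-41740) = 3364*(-1/41740) = -841/10435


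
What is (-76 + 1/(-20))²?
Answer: 2313441/400 ≈ 5783.6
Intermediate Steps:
(-76 + 1/(-20))² = (-76 - 1/20)² = (-1521/20)² = 2313441/400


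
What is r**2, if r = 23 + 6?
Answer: 841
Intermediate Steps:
r = 29
r**2 = 29**2 = 841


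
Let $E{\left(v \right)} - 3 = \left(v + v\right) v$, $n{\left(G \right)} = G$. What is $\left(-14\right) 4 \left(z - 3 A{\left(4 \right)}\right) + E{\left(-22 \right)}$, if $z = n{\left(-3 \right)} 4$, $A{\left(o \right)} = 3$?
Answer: $2147$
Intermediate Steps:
$E{\left(v \right)} = 3 + 2 v^{2}$ ($E{\left(v \right)} = 3 + \left(v + v\right) v = 3 + 2 v v = 3 + 2 v^{2}$)
$z = -12$ ($z = \left(-3\right) 4 = -12$)
$\left(-14\right) 4 \left(z - 3 A{\left(4 \right)}\right) + E{\left(-22 \right)} = \left(-14\right) 4 \left(-12 - 9\right) + \left(3 + 2 \left(-22\right)^{2}\right) = - 56 \left(-12 - 9\right) + \left(3 + 2 \cdot 484\right) = \left(-56\right) \left(-21\right) + \left(3 + 968\right) = 1176 + 971 = 2147$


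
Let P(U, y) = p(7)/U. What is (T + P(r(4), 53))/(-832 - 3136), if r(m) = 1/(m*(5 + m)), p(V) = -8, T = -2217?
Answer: 2505/3968 ≈ 0.63130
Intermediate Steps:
r(m) = 1/(m*(5 + m))
P(U, y) = -8/U
(T + P(r(4), 53))/(-832 - 3136) = (-2217 - 8/(1/(4*(5 + 4))))/(-832 - 3136) = (-2217 - 8/((1/4)/9))/(-3968) = (-2217 - 8/((1/4)*(1/9)))*(-1/3968) = (-2217 - 8/1/36)*(-1/3968) = (-2217 - 8*36)*(-1/3968) = (-2217 - 288)*(-1/3968) = -2505*(-1/3968) = 2505/3968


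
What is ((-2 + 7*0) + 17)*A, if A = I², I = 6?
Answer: 540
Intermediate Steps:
A = 36 (A = 6² = 36)
((-2 + 7*0) + 17)*A = ((-2 + 7*0) + 17)*36 = ((-2 + 0) + 17)*36 = (-2 + 17)*36 = 15*36 = 540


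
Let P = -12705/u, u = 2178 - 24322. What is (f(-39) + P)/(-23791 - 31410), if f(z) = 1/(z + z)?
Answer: -484423/47672466816 ≈ -1.0161e-5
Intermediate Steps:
u = -22144
f(z) = 1/(2*z)
P = 12705/22144 (P = -12705/(-22144) = -12705*(-1/22144) = 12705/22144 ≈ 0.57374)
(f(-39) + P)/(-23791 - 31410) = ((½)/(-39) + 12705/22144)/(-23791 - 31410) = ((½)*(-1/39) + 12705/22144)/(-55201) = (-1/78 + 12705/22144)*(-1/55201) = (484423/863616)*(-1/55201) = -484423/47672466816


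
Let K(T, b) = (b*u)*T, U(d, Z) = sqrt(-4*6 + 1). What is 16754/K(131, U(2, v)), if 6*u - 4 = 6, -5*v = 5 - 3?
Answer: -50262*I*sqrt(23)/15065 ≈ -16.001*I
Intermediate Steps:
v = -2/5 (v = -(5 - 3)/5 = -1/5*2 = -2/5 ≈ -0.40000)
u = 5/3 (u = 2/3 + (1/6)*6 = 2/3 + 1 = 5/3 ≈ 1.6667)
U(d, Z) = I*sqrt(23) (U(d, Z) = sqrt(-24 + 1) = sqrt(-23) = I*sqrt(23))
K(T, b) = 5*T*b/3 (K(T, b) = (b*(5/3))*T = (5*b/3)*T = 5*T*b/3)
16754/K(131, U(2, v)) = 16754/(((5/3)*131*(I*sqrt(23)))) = 16754/((655*I*sqrt(23)/3)) = 16754*(-3*I*sqrt(23)/15065) = -50262*I*sqrt(23)/15065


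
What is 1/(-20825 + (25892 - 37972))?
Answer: -1/32905 ≈ -3.0391e-5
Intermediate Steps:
1/(-20825 + (25892 - 37972)) = 1/(-20825 - 12080) = 1/(-32905) = -1/32905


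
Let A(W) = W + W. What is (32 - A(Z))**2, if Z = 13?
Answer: 36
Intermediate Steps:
A(W) = 2*W
(32 - A(Z))**2 = (32 - 2*13)**2 = (32 - 1*26)**2 = (32 - 26)**2 = 6**2 = 36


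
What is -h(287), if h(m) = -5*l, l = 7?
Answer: 35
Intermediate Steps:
h(m) = -35 (h(m) = -5*7 = -35)
-h(287) = -1*(-35) = 35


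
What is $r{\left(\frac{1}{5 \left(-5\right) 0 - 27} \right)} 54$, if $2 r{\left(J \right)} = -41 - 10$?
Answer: $-1377$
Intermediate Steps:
$r{\left(J \right)} = - \frac{51}{2}$ ($r{\left(J \right)} = \frac{-41 - 10}{2} = \frac{1}{2} \left(-51\right) = - \frac{51}{2}$)
$r{\left(\frac{1}{5 \left(-5\right) 0 - 27} \right)} 54 = \left(- \frac{51}{2}\right) 54 = -1377$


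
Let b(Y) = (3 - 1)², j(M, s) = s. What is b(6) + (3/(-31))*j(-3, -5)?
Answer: 139/31 ≈ 4.4839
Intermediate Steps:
b(Y) = 4 (b(Y) = 2² = 4)
b(6) + (3/(-31))*j(-3, -5) = 4 + (3/(-31))*(-5) = 4 + (3*(-1/31))*(-5) = 4 - 3/31*(-5) = 4 + 15/31 = 139/31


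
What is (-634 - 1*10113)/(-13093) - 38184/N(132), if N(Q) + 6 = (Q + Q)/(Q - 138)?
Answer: 250240231/327325 ≈ 764.50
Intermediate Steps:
N(Q) = -6 + 2*Q/(-138 + Q) (N(Q) = -6 + (Q + Q)/(Q - 138) = -6 + (2*Q)/(-138 + Q) = -6 + 2*Q/(-138 + Q))
(-634 - 1*10113)/(-13093) - 38184/N(132) = (-634 - 1*10113)/(-13093) - 38184*(-138 + 132)/(4*(207 - 1*132)) = (-634 - 10113)*(-1/13093) - 38184*(-3/(2*(207 - 132))) = -10747*(-1/13093) - 38184/(4*(-1/6)*75) = 10747/13093 - 38184/(-50) = 10747/13093 - 38184*(-1/50) = 10747/13093 + 19092/25 = 250240231/327325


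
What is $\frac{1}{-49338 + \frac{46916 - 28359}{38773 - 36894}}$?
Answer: $- \frac{1879}{92687545} \approx -2.0272 \cdot 10^{-5}$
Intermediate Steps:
$\frac{1}{-49338 + \frac{46916 - 28359}{38773 - 36894}} = \frac{1}{-49338 + \frac{18557}{1879}} = \frac{1}{- \frac{92687545}{1879}} = - \frac{1879}{92687545}$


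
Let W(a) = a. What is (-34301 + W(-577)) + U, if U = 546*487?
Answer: 231024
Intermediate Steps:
U = 265902
(-34301 + W(-577)) + U = (-34301 - 577) + 265902 = -34878 + 265902 = 231024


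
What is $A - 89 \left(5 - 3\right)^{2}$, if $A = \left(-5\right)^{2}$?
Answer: $-331$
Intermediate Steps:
$A = 25$
$A - 89 \left(5 - 3\right)^{2} = 25 - 89 \left(5 - 3\right)^{2} = 25 - 89 \cdot 2^{2} = 25 - 356 = -331$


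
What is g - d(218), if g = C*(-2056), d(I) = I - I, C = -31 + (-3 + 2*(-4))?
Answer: 86352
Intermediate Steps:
C = -42 (C = -31 + (-3 - 8) = -31 - 11 = -42)
d(I) = 0
g = 86352 (g = -42*(-2056) = 86352)
g - d(218) = 86352 - 1*0 = 86352 + 0 = 86352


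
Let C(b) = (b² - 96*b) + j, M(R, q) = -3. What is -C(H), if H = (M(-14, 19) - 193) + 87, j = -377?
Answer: -21968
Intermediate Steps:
H = -109 (H = (-3 - 193) + 87 = -196 + 87 = -109)
C(b) = -377 + b² - 96*b (C(b) = (b² - 96*b) - 377 = -377 + b² - 96*b)
-C(H) = -(-377 + (-109)² - 96*(-109)) = -(-377 + 11881 + 10464) = -1*21968 = -21968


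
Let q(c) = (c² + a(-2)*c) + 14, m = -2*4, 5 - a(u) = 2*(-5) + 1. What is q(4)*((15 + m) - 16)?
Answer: -774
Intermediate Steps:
a(u) = 14 (a(u) = 5 - (2*(-5) + 1) = 5 - (-10 + 1) = 5 - 1*(-9) = 5 + 9 = 14)
m = -8
q(c) = 14 + c² + 14*c (q(c) = (c² + 14*c) + 14 = 14 + c² + 14*c)
q(4)*((15 + m) - 16) = (14 + 4² + 14*4)*((15 - 8) - 16) = (14 + 16 + 56)*(7 - 16) = 86*(-9) = -774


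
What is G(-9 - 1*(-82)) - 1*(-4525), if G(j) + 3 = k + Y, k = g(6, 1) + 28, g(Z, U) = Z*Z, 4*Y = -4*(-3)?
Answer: 4589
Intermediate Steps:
Y = 3 (Y = (-4*(-3))/4 = (¼)*12 = 3)
g(Z, U) = Z²
k = 64 (k = 6² + 28 = 36 + 28 = 64)
G(j) = 64 (G(j) = -3 + (64 + 3) = -3 + 67 = 64)
G(-9 - 1*(-82)) - 1*(-4525) = 64 - 1*(-4525) = 64 + 4525 = 4589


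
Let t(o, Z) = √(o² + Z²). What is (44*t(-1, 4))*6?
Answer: 264*√17 ≈ 1088.5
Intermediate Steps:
t(o, Z) = √(Z² + o²)
(44*t(-1, 4))*6 = (44*√(4² + (-1)²))*6 = (44*√(16 + 1))*6 = (44*√17)*6 = 264*√17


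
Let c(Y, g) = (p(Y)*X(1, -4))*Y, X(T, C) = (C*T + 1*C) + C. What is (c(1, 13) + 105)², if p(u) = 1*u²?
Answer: 8649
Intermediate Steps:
p(u) = u²
X(T, C) = 2*C + C*T (X(T, C) = (C*T + C) + C = (C + C*T) + C = 2*C + C*T)
c(Y, g) = -12*Y³ (c(Y, g) = (Y²*(-4*(2 + 1)))*Y = (Y²*(-4*3))*Y = (Y²*(-12))*Y = (-12*Y²)*Y = -12*Y³)
(c(1, 13) + 105)² = (-12*1³ + 105)² = (-12*1 + 105)² = (-12 + 105)² = 93² = 8649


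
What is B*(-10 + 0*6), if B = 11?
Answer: -110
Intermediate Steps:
B*(-10 + 0*6) = 11*(-10 + 0*6) = 11*(-10 + 0) = 11*(-10) = -110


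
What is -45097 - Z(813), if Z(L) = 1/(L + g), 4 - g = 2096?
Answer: -57679062/1279 ≈ -45097.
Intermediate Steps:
g = -2092 (g = 4 - 1*2096 = 4 - 2096 = -2092)
Z(L) = 1/(-2092 + L) (Z(L) = 1/(L - 2092) = 1/(-2092 + L))
-45097 - Z(813) = -45097 - 1/(-2092 + 813) = -45097 - 1/(-1279) = -45097 - 1*(-1/1279) = -45097 + 1/1279 = -57679062/1279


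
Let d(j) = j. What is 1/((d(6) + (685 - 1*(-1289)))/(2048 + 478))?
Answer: 421/330 ≈ 1.2758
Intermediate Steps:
1/((d(6) + (685 - 1*(-1289)))/(2048 + 478)) = 1/((6 + (685 - 1*(-1289)))/(2048 + 478)) = 1/((6 + (685 + 1289))/2526) = 1/((6 + 1974)*(1/2526)) = 1/(1980*(1/2526)) = 1/(330/421) = 421/330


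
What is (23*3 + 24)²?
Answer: 8649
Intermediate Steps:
(23*3 + 24)² = (69 + 24)² = 93² = 8649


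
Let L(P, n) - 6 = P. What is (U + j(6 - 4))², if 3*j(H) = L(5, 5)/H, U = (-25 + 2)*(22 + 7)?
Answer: 15928081/36 ≈ 4.4245e+5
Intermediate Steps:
L(P, n) = 6 + P
U = -667 (U = -23*29 = -667)
j(H) = 11/(3*H) (j(H) = ((6 + 5)/H)/3 = (11/H)/3 = 11/(3*H))
(U + j(6 - 4))² = (-667 + 11/(3*(6 - 4)))² = (-667 + (11/3)/2)² = (-667 + (11/3)*(½))² = (-667 + 11/6)² = (-3991/6)² = 15928081/36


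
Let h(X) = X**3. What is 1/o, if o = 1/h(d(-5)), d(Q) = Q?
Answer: -125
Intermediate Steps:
o = -1/125 (o = 1/((-5)**3) = 1/(-125) = -1/125 ≈ -0.0080000)
1/o = 1/(-1/125) = -125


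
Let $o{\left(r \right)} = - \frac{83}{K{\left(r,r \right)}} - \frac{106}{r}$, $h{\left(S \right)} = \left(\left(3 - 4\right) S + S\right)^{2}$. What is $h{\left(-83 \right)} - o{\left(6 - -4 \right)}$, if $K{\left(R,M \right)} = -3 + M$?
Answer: $\frac{786}{35} \approx 22.457$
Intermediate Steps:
$h{\left(S \right)} = 0$ ($h{\left(S \right)} = \left(- S + S\right)^{2} = 0^{2} = 0$)
$o{\left(r \right)} = - \frac{106}{r} - \frac{83}{-3 + r}$ ($o{\left(r \right)} = - \frac{83}{-3 + r} - \frac{106}{r} = - \frac{106}{r} - \frac{83}{-3 + r}$)
$h{\left(-83 \right)} - o{\left(6 - -4 \right)} = 0 - \frac{3 \left(106 - 63 \left(6 - -4\right)\right)}{\left(6 - -4\right) \left(-3 + \left(6 - -4\right)\right)} = 0 - \frac{3 \left(106 - 63 \left(6 + 4\right)\right)}{\left(6 + 4\right) \left(-3 + \left(6 + 4\right)\right)} = 0 - \frac{3 \left(106 - 630\right)}{10 \left(-3 + 10\right)} = 0 - 3 \cdot \frac{1}{10} \cdot \frac{1}{7} \left(106 - 630\right) = 0 - 3 \cdot \frac{1}{10} \cdot \frac{1}{7} \left(-524\right) = 0 - - \frac{786}{35} = 0 + \frac{786}{35} = \frac{786}{35}$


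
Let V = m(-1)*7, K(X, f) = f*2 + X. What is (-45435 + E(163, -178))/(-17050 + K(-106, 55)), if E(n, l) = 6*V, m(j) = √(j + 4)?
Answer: 15145/5682 - 7*√3/2841 ≈ 2.6612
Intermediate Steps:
m(j) = √(4 + j)
K(X, f) = X + 2*f (K(X, f) = 2*f + X = X + 2*f)
V = 7*√3 (V = √(4 - 1)*7 = √3*7 = 7*√3 ≈ 12.124)
E(n, l) = 42*√3 (E(n, l) = 6*(7*√3) = 42*√3)
(-45435 + E(163, -178))/(-17050 + K(-106, 55)) = (-45435 + 42*√3)/(-17050 + (-106 + 2*55)) = (-45435 + 42*√3)/(-17050 + (-106 + 110)) = (-45435 + 42*√3)/(-17050 + 4) = (-45435 + 42*√3)/(-17046) = (-45435 + 42*√3)*(-1/17046) = 15145/5682 - 7*√3/2841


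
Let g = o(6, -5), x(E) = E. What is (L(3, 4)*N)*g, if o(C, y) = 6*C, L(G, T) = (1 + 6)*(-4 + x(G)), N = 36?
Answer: -9072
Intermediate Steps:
L(G, T) = -28 + 7*G (L(G, T) = (1 + 6)*(-4 + G) = 7*(-4 + G) = -28 + 7*G)
g = 36 (g = 6*6 = 36)
(L(3, 4)*N)*g = ((-28 + 7*3)*36)*36 = ((-28 + 21)*36)*36 = -7*36*36 = -252*36 = -9072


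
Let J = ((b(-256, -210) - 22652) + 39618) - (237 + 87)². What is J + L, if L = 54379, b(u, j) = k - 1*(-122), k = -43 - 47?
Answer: -33599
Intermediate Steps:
k = -90
b(u, j) = 32 (b(u, j) = -90 - 1*(-122) = -90 + 122 = 32)
J = -87978 (J = ((32 - 22652) + 39618) - (237 + 87)² = (-22620 + 39618) - 1*324² = 16998 - 1*104976 = 16998 - 104976 = -87978)
J + L = -87978 + 54379 = -33599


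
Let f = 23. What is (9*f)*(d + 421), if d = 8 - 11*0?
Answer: 88803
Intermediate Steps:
d = 8 (d = 8 + 0 = 8)
(9*f)*(d + 421) = (9*23)*(8 + 421) = 207*429 = 88803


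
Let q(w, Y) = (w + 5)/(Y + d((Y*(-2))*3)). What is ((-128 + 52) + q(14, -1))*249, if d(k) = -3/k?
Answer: -22078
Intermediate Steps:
q(w, Y) = (5 + w)/(Y + 1/(2*Y)) (q(w, Y) = (w + 5)/(Y - 3*(-1/(6*Y))) = (5 + w)/(Y - 3*(-1/(6*Y))) = (5 + w)/(Y - (-1)/(2*Y)) = (5 + w)/(Y + 1/(2*Y)))
((-128 + 52) + q(14, -1))*249 = ((-128 + 52) + 2*(-1)*(5 + 14)/(1 + 2*(-1)²))*249 = (-76 + 2*(-1)*19/(1 + 2*1))*249 = (-76 + 2*(-1)*19/(1 + 2))*249 = (-76 + 2*(-1)*19/3)*249 = (-76 + 2*(-1)*(⅓)*19)*249 = (-76 - 38/3)*249 = -266/3*249 = -22078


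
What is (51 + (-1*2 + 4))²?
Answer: 2809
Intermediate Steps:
(51 + (-1*2 + 4))² = (51 + (-2 + 4))² = (51 + 2)² = 53² = 2809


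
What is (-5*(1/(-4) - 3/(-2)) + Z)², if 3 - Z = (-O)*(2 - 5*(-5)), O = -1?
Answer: 14641/16 ≈ 915.06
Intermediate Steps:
Z = -24 (Z = 3 - (-1*(-1))*(2 - 5*(-5)) = 3 - (2 + 25) = 3 - 27 = -24)
(-5*(1/(-4) - 3/(-2)) + Z)² = (-5*(1/(-4) - 3/(-2)) - 24)² = (-5*(1*(-¼) - 3*(-½)) - 24)² = (-5*(-¼ + 3/2) - 24)² = (-5*5/4 - 24)² = (-25/4 - 24)² = (-121/4)² = 14641/16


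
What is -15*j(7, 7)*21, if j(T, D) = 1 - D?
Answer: 1890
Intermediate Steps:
-15*j(7, 7)*21 = -15*(1 - 1*7)*21 = -15*(1 - 7)*21 = -15*(-6)*21 = 90*21 = 1890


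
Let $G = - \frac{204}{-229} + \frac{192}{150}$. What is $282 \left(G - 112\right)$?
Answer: $- \frac{177313704}{5725} \approx -30972.0$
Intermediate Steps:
$G = \frac{12428}{5725}$ ($G = \left(-204\right) \left(- \frac{1}{229}\right) + 192 \cdot \frac{1}{150} = \frac{204}{229} + \frac{32}{25} = \frac{12428}{5725} \approx 2.1708$)
$282 \left(G - 112\right) = 282 \left(\frac{12428}{5725} - 112\right) = 282 \left(- \frac{628772}{5725}\right) = - \frac{177313704}{5725}$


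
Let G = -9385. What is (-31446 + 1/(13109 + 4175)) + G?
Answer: -705723003/17284 ≈ -40831.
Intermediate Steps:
(-31446 + 1/(13109 + 4175)) + G = (-31446 + 1/(13109 + 4175)) - 9385 = (-31446 + 1/17284) - 9385 = -543512663/17284 - 9385 = -705723003/17284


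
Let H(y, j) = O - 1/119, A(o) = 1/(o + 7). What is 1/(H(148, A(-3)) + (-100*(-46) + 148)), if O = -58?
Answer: 119/558109 ≈ 0.00021322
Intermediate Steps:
A(o) = 1/(7 + o)
H(y, j) = -6903/119 (H(y, j) = -58 - 1/119 = -6903/119)
1/(H(148, A(-3)) + (-100*(-46) + 148)) = 1/(-6903/119 + (-100*(-46) + 148)) = 1/(-6903/119 + (4600 + 148)) = 1/(-6903/119 + 4748) = 1/(558109/119) = 119/558109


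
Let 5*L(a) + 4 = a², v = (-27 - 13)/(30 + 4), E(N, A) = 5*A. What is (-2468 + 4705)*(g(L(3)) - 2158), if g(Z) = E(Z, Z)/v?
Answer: -19347813/4 ≈ -4.8370e+6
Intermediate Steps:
v = -20/17 (v = -40/34 = -40*1/34 = -20/17 ≈ -1.1765)
L(a) = -⅘ + a²/5
g(Z) = -17*Z/4 (g(Z) = (5*Z)/(-20/17) = (5*Z)*(-17/20) = -17*Z/4)
(-2468 + 4705)*(g(L(3)) - 2158) = (-2468 + 4705)*(-17*(-⅘ + (⅕)*3²)/4 - 2158) = 2237*(-17*(-⅘ + (⅕)*9)/4 - 2158) = 2237*(-17*(-⅘ + 9/5)/4 - 2158) = 2237*(-17/4*1 - 2158) = 2237*(-17/4 - 2158) = 2237*(-8649/4) = -19347813/4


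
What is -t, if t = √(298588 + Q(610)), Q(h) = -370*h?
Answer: -2*√18222 ≈ -269.98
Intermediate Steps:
t = 2*√18222 (t = √(298588 - 370*610) = √(298588 - 225700) = √72888 = 2*√18222 ≈ 269.98)
-t = -2*√18222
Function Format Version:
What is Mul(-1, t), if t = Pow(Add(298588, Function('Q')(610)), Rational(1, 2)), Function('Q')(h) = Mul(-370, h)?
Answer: Mul(-2, Pow(18222, Rational(1, 2))) ≈ -269.98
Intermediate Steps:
t = Mul(2, Pow(18222, Rational(1, 2))) (t = Pow(Add(298588, Mul(-370, 610)), Rational(1, 2)) = Pow(Add(298588, -225700), Rational(1, 2)) = Pow(72888, Rational(1, 2)) = Mul(2, Pow(18222, Rational(1, 2))) ≈ 269.98)
Mul(-1, t) = Mul(-1, Mul(2, Pow(18222, Rational(1, 2)))) = Mul(-2, Pow(18222, Rational(1, 2)))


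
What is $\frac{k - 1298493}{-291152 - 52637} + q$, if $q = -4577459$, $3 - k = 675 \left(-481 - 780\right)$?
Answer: $- \frac{1573679604836}{343789} \approx -4.5775 \cdot 10^{6}$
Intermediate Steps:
$k = 851178$ ($k = 3 - 675 \left(-481 - 780\right) = 3 - 675 \left(-1261\right) = 3 - -851175 = 3 + 851175 = 851178$)
$\frac{k - 1298493}{-291152 - 52637} + q = \frac{851178 - 1298493}{-291152 - 52637} - 4577459 = - \frac{447315}{-343789} - 4577459 = \left(-447315\right) \left(- \frac{1}{343789}\right) - 4577459 = \frac{447315}{343789} - 4577459 = - \frac{1573679604836}{343789}$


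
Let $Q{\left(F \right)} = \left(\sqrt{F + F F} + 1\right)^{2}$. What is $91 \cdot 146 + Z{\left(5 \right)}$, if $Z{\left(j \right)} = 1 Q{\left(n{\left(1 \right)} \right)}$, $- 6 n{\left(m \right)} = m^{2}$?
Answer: $\frac{478327}{36} + \frac{i \sqrt{5}}{3} \approx 13287.0 + 0.74536 i$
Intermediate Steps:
$n{\left(m \right)} = - \frac{m^{2}}{6}$
$Q{\left(F \right)} = \left(1 + \sqrt{F + F^{2}}\right)^{2}$ ($Q{\left(F \right)} = \left(\sqrt{F + F^{2}} + 1\right)^{2} = \left(1 + \sqrt{F + F^{2}}\right)^{2}$)
$Z{\left(j \right)} = \left(1 + \frac{i \sqrt{5}}{6}\right)^{2}$ ($Z{\left(j \right)} = 1 \left(1 + \sqrt{- \frac{1^{2}}{6} \left(1 - \frac{1^{2}}{6}\right)}\right)^{2} = 1 \left(1 + \sqrt{\left(- \frac{1}{6}\right) 1 \left(1 - \frac{1}{6}\right)}\right)^{2} = 1 \left(1 + \sqrt{- \frac{1 - \frac{1}{6}}{6}}\right)^{2} = 1 \left(1 + \sqrt{\left(- \frac{1}{6}\right) \frac{5}{6}}\right)^{2} = 1 \left(1 + \sqrt{- \frac{5}{36}}\right)^{2} = 1 \left(1 + \frac{i \sqrt{5}}{6}\right)^{2} = \left(1 + \frac{i \sqrt{5}}{6}\right)^{2}$)
$91 \cdot 146 + Z{\left(5 \right)} = 91 \cdot 146 + \frac{\left(6 + i \sqrt{5}\right)^{2}}{36} = 13286 + \frac{\left(6 + i \sqrt{5}\right)^{2}}{36}$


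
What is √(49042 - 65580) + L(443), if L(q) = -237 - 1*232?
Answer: -469 + I*√16538 ≈ -469.0 + 128.6*I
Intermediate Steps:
L(q) = -469 (L(q) = -237 - 232 = -469)
√(49042 - 65580) + L(443) = √(49042 - 65580) - 469 = √(-16538) - 469 = I*√16538 - 469 = -469 + I*√16538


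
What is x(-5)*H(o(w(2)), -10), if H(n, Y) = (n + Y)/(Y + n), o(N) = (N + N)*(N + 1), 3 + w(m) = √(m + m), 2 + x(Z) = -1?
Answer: -3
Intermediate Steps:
x(Z) = -3 (x(Z) = -2 - 1 = -3)
w(m) = -3 + √2*√m (w(m) = -3 + √(m + m) = -3 + √(2*m) = -3 + √2*√m)
o(N) = 2*N*(1 + N) (o(N) = (2*N)*(1 + N) = 2*N*(1 + N))
H(n, Y) = 1 (H(n, Y) = (Y + n)/(Y + n) = 1)
x(-5)*H(o(w(2)), -10) = -3*1 = -3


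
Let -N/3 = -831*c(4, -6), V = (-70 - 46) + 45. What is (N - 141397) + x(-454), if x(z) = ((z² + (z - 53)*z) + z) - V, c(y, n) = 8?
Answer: 314458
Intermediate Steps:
V = -71 (V = -116 + 45 = -71)
N = 19944 (N = -(-2493)*8 = -3*(-6648) = 19944)
x(z) = 71 + z + z² + z*(-53 + z) (x(z) = ((z² + (z - 53)*z) + z) - 1*(-71) = ((z² + (-53 + z)*z) + z) + 71 = ((z² + z*(-53 + z)) + z) + 71 = (z + z² + z*(-53 + z)) + 71 = 71 + z + z² + z*(-53 + z))
(N - 141397) + x(-454) = (19944 - 141397) + (71 - 52*(-454) + 2*(-454)²) = -121453 + (71 + 23608 + 2*206116) = -121453 + (71 + 23608 + 412232) = -121453 + 435911 = 314458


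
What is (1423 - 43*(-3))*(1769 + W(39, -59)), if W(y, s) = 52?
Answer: 2826192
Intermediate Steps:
(1423 - 43*(-3))*(1769 + W(39, -59)) = (1423 - 43*(-3))*(1769 + 52) = (1423 + 129)*1821 = 1552*1821 = 2826192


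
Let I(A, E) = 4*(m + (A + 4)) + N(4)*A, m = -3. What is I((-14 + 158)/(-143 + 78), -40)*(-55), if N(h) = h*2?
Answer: 16148/13 ≈ 1242.2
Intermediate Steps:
N(h) = 2*h
I(A, E) = 4 + 12*A (I(A, E) = 4*(-3 + (A + 4)) + (2*4)*A = 4*(-3 + (4 + A)) + 8*A = 4*(1 + A) + 8*A = (4 + 4*A) + 8*A = 4 + 12*A)
I((-14 + 158)/(-143 + 78), -40)*(-55) = (4 + 12*((-14 + 158)/(-143 + 78)))*(-55) = (4 + 12*(144/(-65)))*(-55) = (4 + 12*(144*(-1/65)))*(-55) = (4 + 12*(-144/65))*(-55) = (4 - 1728/65)*(-55) = -1468/65*(-55) = 16148/13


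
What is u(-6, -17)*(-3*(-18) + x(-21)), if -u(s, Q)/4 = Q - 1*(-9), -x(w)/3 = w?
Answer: 3744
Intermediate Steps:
x(w) = -3*w
u(s, Q) = -36 - 4*Q (u(s, Q) = -4*(Q - 1*(-9)) = -4*(Q + 9) = -4*(9 + Q) = -36 - 4*Q)
u(-6, -17)*(-3*(-18) + x(-21)) = (-36 - 4*(-17))*(-3*(-18) - 3*(-21)) = (-36 + 68)*(54 + 63) = 32*117 = 3744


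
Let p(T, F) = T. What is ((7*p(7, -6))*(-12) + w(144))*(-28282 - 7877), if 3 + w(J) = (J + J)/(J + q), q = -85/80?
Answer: 48706498431/2287 ≈ 2.1297e+7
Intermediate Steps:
q = -17/16 (q = -85*1/80 = -17/16 ≈ -1.0625)
w(J) = -3 + 2*J/(-17/16 + J) (w(J) = -3 + (J + J)/(J - 17/16) = -3 + (2*J)/(-17/16 + J) = -3 + 2*J/(-17/16 + J))
((7*p(7, -6))*(-12) + w(144))*(-28282 - 7877) = ((7*7)*(-12) + (51 - 16*144)/(-17 + 16*144))*(-28282 - 7877) = (49*(-12) + (51 - 2304)/(-17 + 2304))*(-36159) = (-588 - 2253/2287)*(-36159) = -1347009/2287*(-36159) = 48706498431/2287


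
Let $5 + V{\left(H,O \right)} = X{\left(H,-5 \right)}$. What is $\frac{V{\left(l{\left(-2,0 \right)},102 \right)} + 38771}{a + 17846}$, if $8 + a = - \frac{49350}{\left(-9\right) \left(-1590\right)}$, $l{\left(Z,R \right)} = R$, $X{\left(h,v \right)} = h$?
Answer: $\frac{18491382}{8507081} \approx 2.1736$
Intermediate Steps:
$V{\left(H,O \right)} = -5 + H$
$a = - \frac{5461}{477}$ ($a = -8 - \frac{49350}{\left(-9\right) \left(-1590\right)} = -8 - \frac{49350}{14310} = -8 - \frac{1645}{477} = - \frac{5461}{477} \approx -11.449$)
$\frac{V{\left(l{\left(-2,0 \right)},102 \right)} + 38771}{a + 17846} = \frac{\left(-5 + 0\right) + 38771}{- \frac{5461}{477} + 17846} = \frac{-5 + 38771}{\frac{8507081}{477}} = 38766 \cdot \frac{477}{8507081} = \frac{18491382}{8507081}$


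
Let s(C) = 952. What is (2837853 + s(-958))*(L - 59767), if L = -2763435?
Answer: -8014519953610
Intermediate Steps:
(2837853 + s(-958))*(L - 59767) = (2837853 + 952)*(-2763435 - 59767) = 2838805*(-2823202) = -8014519953610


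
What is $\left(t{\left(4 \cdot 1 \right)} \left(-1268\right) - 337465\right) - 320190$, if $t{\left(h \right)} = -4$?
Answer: $-652583$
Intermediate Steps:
$\left(t{\left(4 \cdot 1 \right)} \left(-1268\right) - 337465\right) - 320190 = \left(\left(-4\right) \left(-1268\right) - 337465\right) - 320190 = \left(5072 - 337465\right) - 320190 = -332393 - 320190 = -652583$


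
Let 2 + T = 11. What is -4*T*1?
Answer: -36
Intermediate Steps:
T = 9 (T = -2 + 11 = 9)
-4*T*1 = -4*9*1 = -36*1 = -36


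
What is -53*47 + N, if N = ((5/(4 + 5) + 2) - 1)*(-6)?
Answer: -7501/3 ≈ -2500.3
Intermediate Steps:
N = -28/3 (N = ((5/9 + 2) - 1)*(-6) = (23/9 - 1)*(-6) = (14/9)*(-6) = -28/3 ≈ -9.3333)
-53*47 + N = -53*47 - 28/3 = -2491 - 28/3 = -7501/3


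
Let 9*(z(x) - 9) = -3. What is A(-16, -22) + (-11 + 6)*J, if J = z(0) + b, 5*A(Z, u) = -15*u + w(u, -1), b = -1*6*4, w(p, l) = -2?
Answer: 2134/15 ≈ 142.27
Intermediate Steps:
z(x) = 26/3 (z(x) = 9 + (⅑)*(-3) = 9 - ⅓ = 26/3)
b = -24 (b = -6*4 = -24)
A(Z, u) = -⅖ - 3*u (A(Z, u) = (-15*u - 2)/5 = (-2 - 15*u)/5 = -⅖ - 3*u)
J = -46/3 (J = 26/3 - 24 = -46/3 ≈ -15.333)
A(-16, -22) + (-11 + 6)*J = (-⅖ - 3*(-22)) + (-11 + 6)*(-46/3) = (-⅖ + 66) - 5*(-46/3) = 328/5 + 230/3 = 2134/15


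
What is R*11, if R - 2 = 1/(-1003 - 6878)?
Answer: 173371/7881 ≈ 21.999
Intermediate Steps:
R = 15761/7881 (R = 2 + 1/(-1003 - 6878) = 2 + 1/(-7881) = 2 - 1/7881 = 15761/7881 ≈ 1.9999)
R*11 = (15761/7881)*11 = 173371/7881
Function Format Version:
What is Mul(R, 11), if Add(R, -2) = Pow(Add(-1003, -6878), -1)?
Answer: Rational(173371, 7881) ≈ 21.999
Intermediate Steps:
R = Rational(15761, 7881) (R = Add(2, Pow(Add(-1003, -6878), -1)) = Add(2, Pow(-7881, -1)) = Add(2, Rational(-1, 7881)) = Rational(15761, 7881) ≈ 1.9999)
Mul(R, 11) = Mul(Rational(15761, 7881), 11) = Rational(173371, 7881)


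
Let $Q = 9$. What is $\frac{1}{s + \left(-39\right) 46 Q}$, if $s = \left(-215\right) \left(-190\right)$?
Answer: $\frac{1}{24704} \approx 4.0479 \cdot 10^{-5}$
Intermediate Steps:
$s = 40850$
$\frac{1}{s + \left(-39\right) 46 Q} = \frac{1}{40850 + \left(-39\right) 46 \cdot 9} = \frac{1}{40850 - 16146} = \frac{1}{24704}$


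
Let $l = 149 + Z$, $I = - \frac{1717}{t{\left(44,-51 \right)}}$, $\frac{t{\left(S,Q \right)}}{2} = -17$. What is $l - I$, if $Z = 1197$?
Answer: $\frac{2591}{2} \approx 1295.5$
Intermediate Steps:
$t{\left(S,Q \right)} = -34$ ($t{\left(S,Q \right)} = 2 \left(-17\right) = -34$)
$I = \frac{101}{2}$ ($I = - \frac{1717}{-34} = \left(-1717\right) \left(- \frac{1}{34}\right) = \frac{101}{2} \approx 50.5$)
$l = 1346$ ($l = 149 + 1197 = 1346$)
$l - I = 1346 - \frac{101}{2} = \frac{2591}{2}$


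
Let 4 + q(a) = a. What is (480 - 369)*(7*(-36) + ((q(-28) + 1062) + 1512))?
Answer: 254190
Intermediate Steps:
q(a) = -4 + a
(480 - 369)*(7*(-36) + ((q(-28) + 1062) + 1512)) = (480 - 369)*(7*(-36) + (((-4 - 28) + 1062) + 1512)) = 111*(-252 + ((-32 + 1062) + 1512)) = 111*(-252 + (1030 + 1512)) = 111*(-252 + 2542) = 111*2290 = 254190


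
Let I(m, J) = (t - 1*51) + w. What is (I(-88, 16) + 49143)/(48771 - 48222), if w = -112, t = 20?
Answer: 49000/549 ≈ 89.253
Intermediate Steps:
I(m, J) = -143 (I(m, J) = (20 - 1*51) - 112 = (20 - 51) - 112 = -31 - 112 = -143)
(I(-88, 16) + 49143)/(48771 - 48222) = (-143 + 49143)/(48771 - 48222) = 49000/549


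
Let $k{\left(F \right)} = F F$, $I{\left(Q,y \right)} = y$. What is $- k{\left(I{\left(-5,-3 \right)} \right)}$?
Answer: $-9$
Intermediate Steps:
$k{\left(F \right)} = F^{2}$
$- k{\left(I{\left(-5,-3 \right)} \right)} = - \left(-3\right)^{2} = \left(-1\right) 9 = -9$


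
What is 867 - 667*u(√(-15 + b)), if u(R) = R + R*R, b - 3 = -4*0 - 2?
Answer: 10205 - 667*I*√14 ≈ 10205.0 - 2495.7*I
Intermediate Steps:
b = 1 (b = 3 + (-4*0 - 2) = 3 + (0 - 2) = 3 - 2 = 1)
u(R) = R + R²
867 - 667*u(√(-15 + b)) = 867 - 667*√(-15 + 1)*(1 + √(-15 + 1)) = 867 - 667*√(-14)*(1 + √(-14)) = 867 - 667*I*√14*(1 + I*√14)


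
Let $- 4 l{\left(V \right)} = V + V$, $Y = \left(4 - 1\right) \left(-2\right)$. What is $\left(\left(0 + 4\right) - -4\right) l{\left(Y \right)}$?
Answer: $24$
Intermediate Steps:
$Y = -6$ ($Y = 3 \left(-2\right) = -6$)
$l{\left(V \right)} = - \frac{V}{2}$ ($l{\left(V \right)} = - \frac{V + V}{4} = - \frac{2 V}{4} = - \frac{V}{2}$)
$\left(\left(0 + 4\right) - -4\right) l{\left(Y \right)} = \left(\left(0 + 4\right) - -4\right) \left(\left(- \frac{1}{2}\right) \left(-6\right)\right) = \left(4 + 4\right) 3 = 8 \cdot 3 = 24$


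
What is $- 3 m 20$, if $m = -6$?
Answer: $360$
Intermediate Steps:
$- 3 m 20 = \left(-3\right) \left(-6\right) 20 = 18 \cdot 20 = 360$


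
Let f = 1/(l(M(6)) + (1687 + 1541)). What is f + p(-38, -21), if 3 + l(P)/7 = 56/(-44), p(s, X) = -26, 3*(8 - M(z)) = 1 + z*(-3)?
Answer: -914643/35179 ≈ -26.000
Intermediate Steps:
M(z) = 23/3 + z (M(z) = 8 - (1 + z*(-3))/3 = 8 - (1 - 3*z)/3 = 8 + (-1/3 + z) = 23/3 + z)
l(P) = -329/11 (l(P) = -21 + 7*(56/(-44)) = -21 + 7*(56*(-1/44)) = -21 + 7*(-14/11) = -21 - 98/11 = -329/11)
f = 11/35179 (f = 1/(-329/11 + (1687 + 1541)) = 1/(-329/11 + 3228) = 1/(35179/11) = 11/35179 ≈ 0.00031269)
f + p(-38, -21) = 11/35179 - 26 = -914643/35179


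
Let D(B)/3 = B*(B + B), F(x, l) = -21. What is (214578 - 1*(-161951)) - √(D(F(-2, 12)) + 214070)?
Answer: 376529 - 2*√54179 ≈ 3.7606e+5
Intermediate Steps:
D(B) = 6*B² (D(B) = 3*(B*(B + B)) = 3*(B*(2*B)) = 3*(2*B²) = 6*B²)
(214578 - 1*(-161951)) - √(D(F(-2, 12)) + 214070) = (214578 - 1*(-161951)) - √(6*(-21)² + 214070) = (214578 + 161951) - √(6*441 + 214070) = 376529 - √(2646 + 214070) = 376529 - √216716 = 376529 - 2*√54179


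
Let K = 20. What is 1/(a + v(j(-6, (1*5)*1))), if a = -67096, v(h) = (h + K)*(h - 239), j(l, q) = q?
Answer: -1/72946 ≈ -1.3709e-5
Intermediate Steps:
v(h) = (-239 + h)*(20 + h) (v(h) = (h + 20)*(h - 239) = (20 + h)*(-239 + h) = (-239 + h)*(20 + h))
1/(a + v(j(-6, (1*5)*1))) = 1/(-67096 + (-4780 + ((1*5)*1)² - 219*1*5)) = 1/(-67096 + (-4780 + (5*1)² - 1095)) = 1/(-67096 + (-4780 + 5² - 219*5)) = 1/(-67096 + (-4780 + 25 - 1095)) = 1/(-67096 - 5850) = 1/(-72946) = -1/72946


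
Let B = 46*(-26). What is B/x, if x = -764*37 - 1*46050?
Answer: 598/37159 ≈ 0.016093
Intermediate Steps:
x = -74318 (x = -28268 - 46050 = -74318)
B = -1196
B/x = -1196/(-74318) = -1196*(-1/74318) = 598/37159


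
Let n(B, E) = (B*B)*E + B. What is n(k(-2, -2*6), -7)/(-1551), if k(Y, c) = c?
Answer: 340/517 ≈ 0.65764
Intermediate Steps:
n(B, E) = B + E*B**2 (n(B, E) = B**2*E + B = E*B**2 + B = B + E*B**2)
n(k(-2, -2*6), -7)/(-1551) = ((-2*6)*(1 - 2*6*(-7)))/(-1551) = -12*(1 - 12*(-7))*(-1/1551) = -12*(1 + 84)*(-1/1551) = -12*85*(-1/1551) = -1020*(-1/1551) = 340/517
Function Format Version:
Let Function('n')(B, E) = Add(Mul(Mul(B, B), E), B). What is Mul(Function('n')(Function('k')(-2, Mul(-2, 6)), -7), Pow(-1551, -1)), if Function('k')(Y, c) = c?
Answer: Rational(340, 517) ≈ 0.65764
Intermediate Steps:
Function('n')(B, E) = Add(B, Mul(E, Pow(B, 2))) (Function('n')(B, E) = Add(Mul(Pow(B, 2), E), B) = Add(Mul(E, Pow(B, 2)), B) = Add(B, Mul(E, Pow(B, 2))))
Mul(Function('n')(Function('k')(-2, Mul(-2, 6)), -7), Pow(-1551, -1)) = Mul(Mul(Mul(-2, 6), Add(1, Mul(Mul(-2, 6), -7))), Pow(-1551, -1)) = Mul(Mul(-12, Add(1, Mul(-12, -7))), Rational(-1, 1551)) = Mul(Mul(-12, Add(1, 84)), Rational(-1, 1551)) = Mul(Mul(-12, 85), Rational(-1, 1551)) = Mul(-1020, Rational(-1, 1551)) = Rational(340, 517)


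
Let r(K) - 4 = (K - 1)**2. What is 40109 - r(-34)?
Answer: 38880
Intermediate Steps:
r(K) = 4 + (-1 + K)**2 (r(K) = 4 + (K - 1)**2 = 4 + (-1 + K)**2)
40109 - r(-34) = 40109 - (4 + (-1 - 34)**2) = 40109 - (4 + (-35)**2) = 40109 - (4 + 1225) = 40109 - 1*1229 = 40109 - 1229 = 38880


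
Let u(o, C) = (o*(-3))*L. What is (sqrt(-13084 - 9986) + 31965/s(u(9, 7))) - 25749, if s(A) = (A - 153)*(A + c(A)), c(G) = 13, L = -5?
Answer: -22875767/888 + I*sqrt(23070) ≈ -25761.0 + 151.89*I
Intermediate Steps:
u(o, C) = 15*o (u(o, C) = (o*(-3))*(-5) = -3*o*(-5) = 15*o)
s(A) = (-153 + A)*(13 + A) (s(A) = (A - 153)*(A + 13) = (-153 + A)*(13 + A))
(sqrt(-13084 - 9986) + 31965/s(u(9, 7))) - 25749 = (sqrt(-13084 - 9986) + 31965/(-1989 + (15*9)**2 - 2100*9)) - 25749 = (sqrt(-23070) + 31965/(-1989 + 135**2 - 140*135)) - 25749 = (I*sqrt(23070) + 31965/(-1989 + 18225 - 18900)) - 25749 = (I*sqrt(23070) + 31965/(-2664)) - 25749 = (I*sqrt(23070) + 31965*(-1/2664)) - 25749 = (I*sqrt(23070) - 10655/888) - 25749 = (-10655/888 + I*sqrt(23070)) - 25749 = -22875767/888 + I*sqrt(23070)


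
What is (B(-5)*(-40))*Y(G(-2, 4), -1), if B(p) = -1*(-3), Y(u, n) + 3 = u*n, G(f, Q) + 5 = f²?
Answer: 240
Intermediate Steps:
G(f, Q) = -5 + f²
Y(u, n) = -3 + n*u (Y(u, n) = -3 + u*n = -3 + n*u)
B(p) = 3
(B(-5)*(-40))*Y(G(-2, 4), -1) = (3*(-40))*(-3 - (-5 + (-2)²)) = -120*(-3 - (-5 + 4)) = -120*(-3 - 1*(-1)) = -120*(-3 + 1) = -120*(-2) = 240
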